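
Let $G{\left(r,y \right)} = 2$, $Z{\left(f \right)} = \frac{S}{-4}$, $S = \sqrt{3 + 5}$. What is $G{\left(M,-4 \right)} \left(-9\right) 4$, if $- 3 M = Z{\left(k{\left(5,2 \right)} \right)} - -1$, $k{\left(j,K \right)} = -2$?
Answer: $-72$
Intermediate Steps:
$S = 2 \sqrt{2}$ ($S = \sqrt{8} = 2 \sqrt{2} \approx 2.8284$)
$Z{\left(f \right)} = - \frac{\sqrt{2}}{2}$ ($Z{\left(f \right)} = \frac{2 \sqrt{2}}{-4} = 2 \sqrt{2} \left(- \frac{1}{4}\right) = - \frac{\sqrt{2}}{2}$)
$M = - \frac{1}{3} + \frac{\sqrt{2}}{6}$ ($M = - \frac{- \frac{\sqrt{2}}{2} - -1}{3} = - \frac{- \frac{\sqrt{2}}{2} + 1}{3} = - \frac{1 - \frac{\sqrt{2}}{2}}{3} = - \frac{1}{3} + \frac{\sqrt{2}}{6} \approx -0.097631$)
$G{\left(M,-4 \right)} \left(-9\right) 4 = 2 \left(-9\right) 4 = \left(-18\right) 4 = -72$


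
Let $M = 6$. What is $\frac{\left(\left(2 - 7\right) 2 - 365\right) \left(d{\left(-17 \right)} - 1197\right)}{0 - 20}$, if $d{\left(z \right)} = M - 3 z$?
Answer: $-21375$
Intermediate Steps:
$d{\left(z \right)} = 6 - 3 z$
$\frac{\left(\left(2 - 7\right) 2 - 365\right) \left(d{\left(-17 \right)} - 1197\right)}{0 - 20} = \frac{\left(\left(2 - 7\right) 2 - 365\right) \left(\left(6 - -51\right) - 1197\right)}{0 - 20} = \frac{\left(\left(-5\right) 2 - 365\right) \left(\left(6 + 51\right) - 1197\right)}{-20} = \left(-10 - 365\right) \left(57 - 1197\right) \left(- \frac{1}{20}\right) = \left(-375\right) \left(-1140\right) \left(- \frac{1}{20}\right) = 427500 \left(- \frac{1}{20}\right) = -21375$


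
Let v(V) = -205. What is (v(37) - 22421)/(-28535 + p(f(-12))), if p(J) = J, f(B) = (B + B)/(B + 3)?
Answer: 67878/85597 ≈ 0.79300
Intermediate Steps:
f(B) = 2*B/(3 + B) (f(B) = (2*B)/(3 + B) = 2*B/(3 + B))
(v(37) - 22421)/(-28535 + p(f(-12))) = (-205 - 22421)/(-28535 + 2*(-12)/(3 - 12)) = -22626/(-28535 + 2*(-12)/(-9)) = -22626/(-28535 + 2*(-12)*(-1/9)) = -22626/(-28535 + 8/3) = -22626/(-85597/3) = -22626*(-3/85597) = 67878/85597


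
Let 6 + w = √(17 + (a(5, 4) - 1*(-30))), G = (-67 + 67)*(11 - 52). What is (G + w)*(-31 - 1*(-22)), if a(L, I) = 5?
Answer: 54 - 18*√13 ≈ -10.900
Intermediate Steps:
G = 0 (G = 0*(-41) = 0)
w = -6 + 2*√13 (w = -6 + √(17 + (5 - 1*(-30))) = -6 + √(17 + (5 + 30)) = -6 + √(17 + 35) = -6 + √52 = -6 + 2*√13 ≈ 1.2111)
(G + w)*(-31 - 1*(-22)) = (0 + (-6 + 2*√13))*(-31 - 1*(-22)) = (-6 + 2*√13)*(-31 + 22) = (-6 + 2*√13)*(-9) = 54 - 18*√13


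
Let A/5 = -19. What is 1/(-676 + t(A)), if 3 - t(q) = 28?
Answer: -1/701 ≈ -0.0014265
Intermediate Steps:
A = -95 (A = 5*(-19) = -95)
t(q) = -25 (t(q) = 3 - 1*28 = 3 - 28 = -25)
1/(-676 + t(A)) = 1/(-676 - 25) = 1/(-701) = -1/701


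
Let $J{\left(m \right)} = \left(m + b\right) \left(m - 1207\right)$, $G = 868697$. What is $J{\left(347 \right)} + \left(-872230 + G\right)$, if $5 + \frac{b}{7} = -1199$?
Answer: $6946127$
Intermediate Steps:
$b = -8428$ ($b = -35 + 7 \left(-1199\right) = -35 - 8393 = -8428$)
$J{\left(m \right)} = \left(-8428 + m\right) \left(-1207 + m\right)$ ($J{\left(m \right)} = \left(m - 8428\right) \left(m - 1207\right) = \left(-8428 + m\right) \left(-1207 + m\right)$)
$J{\left(347 \right)} + \left(-872230 + G\right) = \left(10172596 + 347^{2} - 3343345\right) + \left(-872230 + 868697\right) = \left(10172596 + 120409 - 3343345\right) - 3533 = 6949660 - 3533 = 6946127$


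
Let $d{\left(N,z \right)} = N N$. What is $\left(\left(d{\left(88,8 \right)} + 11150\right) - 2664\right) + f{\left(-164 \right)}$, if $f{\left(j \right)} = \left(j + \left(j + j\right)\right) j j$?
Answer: $-13216602$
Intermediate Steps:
$d{\left(N,z \right)} = N^{2}$
$f{\left(j \right)} = 3 j^{3}$ ($f{\left(j \right)} = \left(j + 2 j\right) j^{2} = 3 j j^{2} = 3 j^{3}$)
$\left(\left(d{\left(88,8 \right)} + 11150\right) - 2664\right) + f{\left(-164 \right)} = \left(\left(88^{2} + 11150\right) - 2664\right) + 3 \left(-164\right)^{3} = \left(\left(7744 + 11150\right) - 2664\right) + 3 \left(-4410944\right) = \left(18894 - 2664\right) - 13232832 = 16230 - 13232832 = -13216602$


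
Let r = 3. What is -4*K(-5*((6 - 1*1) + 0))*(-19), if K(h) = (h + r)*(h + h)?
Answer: 83600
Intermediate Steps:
K(h) = 2*h*(3 + h) (K(h) = (h + 3)*(h + h) = (3 + h)*(2*h) = 2*h*(3 + h))
-4*K(-5*((6 - 1*1) + 0))*(-19) = -8*(-5*((6 - 1*1) + 0))*(3 - 5*((6 - 1*1) + 0))*(-19) = -8*(-5*((6 - 1) + 0))*(3 - 5*((6 - 1) + 0))*(-19) = -8*(-5*(5 + 0))*(3 - 5*(5 + 0))*(-19) = -8*(-5*5)*(3 - 5*5)*(-19) = -8*(-25)*(3 - 25)*(-19) = -8*(-25)*(-22)*(-19) = -4*1100*(-19) = -4400*(-19) = 83600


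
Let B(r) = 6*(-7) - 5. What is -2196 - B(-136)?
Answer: -2149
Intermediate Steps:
B(r) = -47 (B(r) = -42 - 5 = -47)
-2196 - B(-136) = -2196 - 1*(-47) = -2196 + 47 = -2149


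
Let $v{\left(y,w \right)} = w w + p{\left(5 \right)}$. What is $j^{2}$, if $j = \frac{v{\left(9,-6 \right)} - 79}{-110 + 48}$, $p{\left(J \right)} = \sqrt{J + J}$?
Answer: $\frac{\left(43 - \sqrt{10}\right)^{2}}{3844} \approx 0.41286$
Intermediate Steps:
$p{\left(J \right)} = \sqrt{2} \sqrt{J}$ ($p{\left(J \right)} = \sqrt{2 J} = \sqrt{2} \sqrt{J}$)
$v{\left(y,w \right)} = \sqrt{10} + w^{2}$ ($v{\left(y,w \right)} = w w + \sqrt{2} \sqrt{5} = w^{2} + \sqrt{10} = \sqrt{10} + w^{2}$)
$j = \frac{43}{62} - \frac{\sqrt{10}}{62}$ ($j = \frac{\left(\sqrt{10} + \left(-6\right)^{2}\right) - 79}{-110 + 48} = \frac{\left(\sqrt{10} + 36\right) - 79}{-62} = \left(\left(36 + \sqrt{10}\right) - 79\right) \left(- \frac{1}{62}\right) = \left(-43 + \sqrt{10}\right) \left(- \frac{1}{62}\right) = \frac{43}{62} - \frac{\sqrt{10}}{62} \approx 0.64254$)
$j^{2} = \left(\frac{43}{62} - \frac{\sqrt{10}}{62}\right)^{2}$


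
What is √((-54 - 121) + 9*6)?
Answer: 11*I ≈ 11.0*I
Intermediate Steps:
√((-54 - 121) + 9*6) = √(-175 + 54) = √(-121) = 11*I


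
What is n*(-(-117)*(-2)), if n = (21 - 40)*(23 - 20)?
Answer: 13338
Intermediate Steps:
n = -57 (n = -19*3 = -57)
n*(-(-117)*(-2)) = -(-6669)*(-1*(-2)) = -(-6669)*2 = -57*(-234) = 13338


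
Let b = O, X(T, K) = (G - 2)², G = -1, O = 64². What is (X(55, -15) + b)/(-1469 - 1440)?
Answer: -4105/2909 ≈ -1.4111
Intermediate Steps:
O = 4096
X(T, K) = 9 (X(T, K) = (-1 - 2)² = (-3)² = 9)
b = 4096
(X(55, -15) + b)/(-1469 - 1440) = (9 + 4096)/(-1469 - 1440) = 4105/(-2909) = 4105*(-1/2909) = -4105/2909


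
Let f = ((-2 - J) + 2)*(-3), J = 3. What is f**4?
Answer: 6561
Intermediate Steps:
f = 9 (f = ((-2 - 1*3) + 2)*(-3) = ((-2 - 3) + 2)*(-3) = (-5 + 2)*(-3) = -3*(-3) = 9)
f**4 = 9**4 = 6561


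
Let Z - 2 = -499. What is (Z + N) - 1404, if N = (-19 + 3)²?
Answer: -1645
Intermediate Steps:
N = 256 (N = (-16)² = 256)
Z = -497 (Z = 2 - 499 = -497)
(Z + N) - 1404 = (-497 + 256) - 1404 = -241 - 1404 = -1645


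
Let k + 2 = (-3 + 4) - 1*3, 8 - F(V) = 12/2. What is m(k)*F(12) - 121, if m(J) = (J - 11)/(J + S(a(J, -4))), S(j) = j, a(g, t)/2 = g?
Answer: -237/2 ≈ -118.50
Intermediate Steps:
a(g, t) = 2*g
F(V) = 2 (F(V) = 8 - 12/2 = 8 - 1*6 = 8 - 6 = 2)
k = -4 (k = -2 + ((-3 + 4) - 1*3) = -2 + (1 - 3) = -2 - 2 = -4)
m(J) = (-11 + J)/(3*J) (m(J) = (J - 11)/(J + 2*J) = (-11 + J)/((3*J)) = (-11 + J)*(1/(3*J)) = (-11 + J)/(3*J))
m(k)*F(12) - 121 = ((1/3)*(-11 - 4)/(-4))*2 - 121 = ((1/3)*(-1/4)*(-15))*2 - 121 = (5/4)*2 - 121 = 5/2 - 121 = -237/2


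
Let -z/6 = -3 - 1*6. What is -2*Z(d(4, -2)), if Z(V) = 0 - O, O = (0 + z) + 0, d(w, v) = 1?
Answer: 108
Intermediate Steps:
z = 54 (z = -6*(-3 - 1*6) = -6*(-3 - 6) = -6*(-9) = 54)
O = 54 (O = (0 + 54) + 0 = 54 + 0 = 54)
Z(V) = -54 (Z(V) = 0 - 1*54 = 0 - 54 = -54)
-2*Z(d(4, -2)) = -2*(-54) = 108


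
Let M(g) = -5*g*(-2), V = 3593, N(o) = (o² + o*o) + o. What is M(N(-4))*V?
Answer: 1006040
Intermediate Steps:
N(o) = o + 2*o² (N(o) = (o² + o²) + o = 2*o² + o = o + 2*o²)
M(g) = 10*g
M(N(-4))*V = (10*(-4*(1 + 2*(-4))))*3593 = (10*(-4*(1 - 8)))*3593 = (10*(-4*(-7)))*3593 = (10*28)*3593 = 280*3593 = 1006040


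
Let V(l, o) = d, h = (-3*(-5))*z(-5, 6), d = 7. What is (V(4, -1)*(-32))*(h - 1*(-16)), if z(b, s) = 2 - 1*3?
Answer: -224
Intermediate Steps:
z(b, s) = -1 (z(b, s) = 2 - 3 = -1)
h = -15 (h = -3*(-5)*(-1) = 15*(-1) = -15)
V(l, o) = 7
(V(4, -1)*(-32))*(h - 1*(-16)) = (7*(-32))*(-15 - 1*(-16)) = -224*(-15 + 16) = -224*1 = -224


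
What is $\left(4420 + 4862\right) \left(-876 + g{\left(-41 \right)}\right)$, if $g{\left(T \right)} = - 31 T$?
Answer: $3666390$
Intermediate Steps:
$\left(4420 + 4862\right) \left(-876 + g{\left(-41 \right)}\right) = \left(4420 + 4862\right) \left(-876 - -1271\right) = 9282 \left(-876 + 1271\right) = 9282 \cdot 395 = 3666390$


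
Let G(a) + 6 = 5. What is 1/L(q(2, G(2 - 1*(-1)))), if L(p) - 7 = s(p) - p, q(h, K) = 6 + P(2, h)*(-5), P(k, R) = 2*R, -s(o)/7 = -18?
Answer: 1/147 ≈ 0.0068027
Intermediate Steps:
s(o) = 126 (s(o) = -7*(-18) = 126)
G(a) = -1 (G(a) = -6 + 5 = -1)
q(h, K) = 6 - 10*h (q(h, K) = 6 + (2*h)*(-5) = 6 - 10*h)
L(p) = 133 - p (L(p) = 7 + (126 - p) = 133 - p)
1/L(q(2, G(2 - 1*(-1)))) = 1/(133 - (6 - 10*2)) = 1/(133 - (6 - 20)) = 1/(133 - 1*(-14)) = 1/(133 + 14) = 1/147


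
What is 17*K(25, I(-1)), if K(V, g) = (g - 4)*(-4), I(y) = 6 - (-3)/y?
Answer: 68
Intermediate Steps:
I(y) = 6 + 3/y
K(V, g) = 16 - 4*g (K(V, g) = (-4 + g)*(-4) = 16 - 4*g)
17*K(25, I(-1)) = 17*(16 - 4*(6 + 3/(-1))) = 17*(16 - 4*(6 + 3*(-1))) = 17*(16 - 4*(6 - 3)) = 17*(16 - 4*3) = 17*(16 - 12) = 17*4 = 68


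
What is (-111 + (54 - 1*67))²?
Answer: 15376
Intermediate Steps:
(-111 + (54 - 1*67))² = (-111 + (54 - 67))² = (-111 - 13)² = (-124)² = 15376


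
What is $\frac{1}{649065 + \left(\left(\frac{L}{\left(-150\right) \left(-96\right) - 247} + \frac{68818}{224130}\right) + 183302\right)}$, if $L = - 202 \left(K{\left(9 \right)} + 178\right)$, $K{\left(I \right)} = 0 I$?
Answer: $\frac{1586055945}{1320177086353252} \approx 1.2014 \cdot 10^{-6}$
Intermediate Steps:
$K{\left(I \right)} = 0$
$L = -35956$ ($L = - 202 \left(0 + 178\right) = \left(-202\right) 178 = -35956$)
$\frac{1}{649065 + \left(\left(\frac{L}{\left(-150\right) \left(-96\right) - 247} + \frac{68818}{224130}\right) + 183302\right)} = \frac{1}{649065 + \left(\left(- \frac{35956}{\left(-150\right) \left(-96\right) - 247} + \frac{68818}{224130}\right) + 183302\right)} = \frac{1}{649065 + \left(\left(- \frac{35956}{14400 - 247} + 68818 \cdot \frac{1}{224130}\right) + 183302\right)} = \frac{1}{649065 + \left(\left(- \frac{35956}{14153} + \frac{34409}{112065}\right) + 183302\right)} = \frac{1}{649065 + \left(- \frac{3542418563}{1586055945} + 183302\right)} = \frac{1}{649065 + \frac{290723684411827}{1586055945}} = \frac{1}{\frac{1320177086353252}{1586055945}} = \frac{1586055945}{1320177086353252}$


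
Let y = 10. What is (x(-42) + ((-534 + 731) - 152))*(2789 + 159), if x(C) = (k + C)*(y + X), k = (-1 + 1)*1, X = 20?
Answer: -3581820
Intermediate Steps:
k = 0 (k = 0*1 = 0)
x(C) = 30*C (x(C) = (0 + C)*(10 + 20) = C*30 = 30*C)
(x(-42) + ((-534 + 731) - 152))*(2789 + 159) = (30*(-42) + ((-534 + 731) - 152))*(2789 + 159) = (-1260 + (197 - 152))*2948 = (-1260 + 45)*2948 = -1215*2948 = -3581820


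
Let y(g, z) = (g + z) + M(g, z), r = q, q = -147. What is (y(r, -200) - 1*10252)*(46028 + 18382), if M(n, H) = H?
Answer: -695563590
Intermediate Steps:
r = -147
y(g, z) = g + 2*z (y(g, z) = (g + z) + z = g + 2*z)
(y(r, -200) - 1*10252)*(46028 + 18382) = ((-147 + 2*(-200)) - 1*10252)*(46028 + 18382) = ((-147 - 400) - 10252)*64410 = (-547 - 10252)*64410 = -10799*64410 = -695563590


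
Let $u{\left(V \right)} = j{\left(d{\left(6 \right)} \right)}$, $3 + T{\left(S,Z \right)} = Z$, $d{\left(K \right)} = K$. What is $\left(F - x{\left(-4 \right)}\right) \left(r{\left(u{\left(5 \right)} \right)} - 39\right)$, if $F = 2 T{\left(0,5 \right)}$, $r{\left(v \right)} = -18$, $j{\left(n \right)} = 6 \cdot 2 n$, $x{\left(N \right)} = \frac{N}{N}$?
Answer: $-171$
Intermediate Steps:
$x{\left(N \right)} = 1$
$T{\left(S,Z \right)} = -3 + Z$
$j{\left(n \right)} = 12 n$
$u{\left(V \right)} = 72$ ($u{\left(V \right)} = 12 \cdot 6 = 72$)
$F = 4$ ($F = 2 \left(-3 + 5\right) = 2 \cdot 2 = 4$)
$\left(F - x{\left(-4 \right)}\right) \left(r{\left(u{\left(5 \right)} \right)} - 39\right) = \left(4 - 1\right) \left(-18 - 39\right) = 3 \left(-57\right) = -171$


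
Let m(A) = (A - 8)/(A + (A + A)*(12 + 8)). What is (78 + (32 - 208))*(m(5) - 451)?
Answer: 9060884/205 ≈ 44199.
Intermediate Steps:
m(A) = (-8 + A)/(41*A) (m(A) = (-8 + A)/(A + (2*A)*20) = (-8 + A)/(A + 40*A) = (-8 + A)/((41*A)) = (-8 + A)*(1/(41*A)) = (-8 + A)/(41*A))
(78 + (32 - 208))*(m(5) - 451) = (78 + (32 - 208))*((1/41)*(-8 + 5)/5 - 451) = (78 - 176)*((1/41)*(⅕)*(-3) - 451) = -98*(-3/205 - 451) = -98*(-92458/205) = 9060884/205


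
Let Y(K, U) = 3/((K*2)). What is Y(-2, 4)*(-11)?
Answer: 33/4 ≈ 8.2500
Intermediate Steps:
Y(K, U) = 3/(2*K) (Y(K, U) = 3/((2*K)) = 3*(1/(2*K)) = 3/(2*K))
Y(-2, 4)*(-11) = ((3/2)/(-2))*(-11) = ((3/2)*(-1/2))*(-11) = -3/4*(-11) = 33/4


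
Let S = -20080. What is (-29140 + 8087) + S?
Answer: -41133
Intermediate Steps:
(-29140 + 8087) + S = (-29140 + 8087) - 20080 = -21053 - 20080 = -41133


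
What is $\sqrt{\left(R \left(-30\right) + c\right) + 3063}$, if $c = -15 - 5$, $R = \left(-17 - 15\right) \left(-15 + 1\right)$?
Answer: $i \sqrt{10397} \approx 101.97 i$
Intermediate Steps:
$R = 448$ ($R = \left(-32\right) \left(-14\right) = 448$)
$c = -20$ ($c = -15 - 5 = -20$)
$\sqrt{\left(R \left(-30\right) + c\right) + 3063} = \sqrt{\left(448 \left(-30\right) - 20\right) + 3063} = \sqrt{\left(-13440 - 20\right) + 3063} = \sqrt{-13460 + 3063} = \sqrt{-10397} = i \sqrt{10397}$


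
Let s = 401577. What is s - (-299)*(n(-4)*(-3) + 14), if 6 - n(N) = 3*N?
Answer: 389617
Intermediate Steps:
n(N) = 6 - 3*N
s - (-299)*(n(-4)*(-3) + 14) = 401577 - (-299)*((6 - 3*(-4))*(-3) + 14) = 401577 - (-299)*((6 + 12)*(-3) + 14) = 401577 - (-299)*(18*(-3) + 14) = 401577 - (-299)*(-54 + 14) = 401577 - (-299)*(-40) = 401577 - 1*11960 = 401577 - 11960 = 389617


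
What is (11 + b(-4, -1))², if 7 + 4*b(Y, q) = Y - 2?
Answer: 961/16 ≈ 60.063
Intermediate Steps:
b(Y, q) = -9/4 + Y/4 (b(Y, q) = -7/4 + (Y - 2)/4 = -7/4 + (-2 + Y)/4 = -7/4 + (-½ + Y/4) = -9/4 + Y/4)
(11 + b(-4, -1))² = (11 + (-9/4 + (¼)*(-4)))² = (11 + (-9/4 - 1))² = (11 - 13/4)² = (31/4)² = 961/16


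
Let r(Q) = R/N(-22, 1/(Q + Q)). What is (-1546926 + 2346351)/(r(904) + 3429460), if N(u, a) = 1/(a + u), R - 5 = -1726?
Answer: 289072080/1253783291 ≈ 0.23056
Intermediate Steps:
R = -1721 (R = 5 - 1726 = -1721)
r(Q) = 37862 - 1721/(2*Q) (r(Q) = -(-37862 + 1721/(Q + Q)) = -(-37862 + 1721*(1/(2*Q))) = -(-37862 + 1721/(2*Q)) = -1721*(-22 + 1/(2*Q)) = 37862 - 1721/(2*Q))
(-1546926 + 2346351)/(r(904) + 3429460) = (-1546926 + 2346351)/((37862 - 1721/2/904) + 3429460) = 799425/((37862 - 1721/2*1/904) + 3429460) = 799425/((37862 - 1721/1808) + 3429460) = 799425/(68452775/1808 + 3429460) = 799425/(6268916455/1808) = 799425*(1808/6268916455) = 289072080/1253783291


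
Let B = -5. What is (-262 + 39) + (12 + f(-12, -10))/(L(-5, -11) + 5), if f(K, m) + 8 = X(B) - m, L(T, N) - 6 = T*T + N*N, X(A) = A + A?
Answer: -35007/157 ≈ -222.97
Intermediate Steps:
X(A) = 2*A
L(T, N) = 6 + N² + T² (L(T, N) = 6 + (T*T + N*N) = 6 + (T² + N²) = 6 + (N² + T²) = 6 + N² + T²)
f(K, m) = -18 - m (f(K, m) = -8 + (2*(-5) - m) = -8 + (-10 - m) = -18 - m)
(-262 + 39) + (12 + f(-12, -10))/(L(-5, -11) + 5) = (-262 + 39) + (12 + (-18 - 1*(-10)))/((6 + (-11)² + (-5)²) + 5) = -223 + (12 + (-18 + 10))/((6 + 121 + 25) + 5) = -223 + (12 - 8)/(152 + 5) = -223 + 4/157 = -35007/157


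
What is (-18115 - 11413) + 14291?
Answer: -15237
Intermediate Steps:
(-18115 - 11413) + 14291 = -29528 + 14291 = -15237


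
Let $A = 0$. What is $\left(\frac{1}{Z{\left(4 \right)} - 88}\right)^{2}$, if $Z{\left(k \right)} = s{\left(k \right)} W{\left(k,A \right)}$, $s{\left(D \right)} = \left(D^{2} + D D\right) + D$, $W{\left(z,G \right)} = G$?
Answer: $\frac{1}{7744} \approx 0.00012913$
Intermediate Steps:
$s{\left(D \right)} = D + 2 D^{2}$ ($s{\left(D \right)} = \left(D^{2} + D^{2}\right) + D = 2 D^{2} + D = D + 2 D^{2}$)
$Z{\left(k \right)} = 0$ ($Z{\left(k \right)} = k \left(1 + 2 k\right) 0 = 0$)
$\left(\frac{1}{Z{\left(4 \right)} - 88}\right)^{2} = \left(\frac{1}{0 - 88}\right)^{2} = \left(\frac{1}{-88}\right)^{2} = \left(- \frac{1}{88}\right)^{2} = \frac{1}{7744}$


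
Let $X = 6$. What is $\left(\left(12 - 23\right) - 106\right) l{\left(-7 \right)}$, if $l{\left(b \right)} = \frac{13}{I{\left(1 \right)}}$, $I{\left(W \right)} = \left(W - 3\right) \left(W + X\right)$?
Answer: $\frac{1521}{14} \approx 108.64$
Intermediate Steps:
$I{\left(W \right)} = \left(-3 + W\right) \left(6 + W\right)$ ($I{\left(W \right)} = \left(W - 3\right) \left(W + 6\right) = \left(-3 + W\right) \left(6 + W\right)$)
$l{\left(b \right)} = - \frac{13}{14}$ ($l{\left(b \right)} = \frac{13}{-18 + 1^{2} + 3 \cdot 1} = \frac{13}{-18 + 1 + 3} = \frac{13}{-14} = 13 \left(- \frac{1}{14}\right) = - \frac{13}{14}$)
$\left(\left(12 - 23\right) - 106\right) l{\left(-7 \right)} = \left(\left(12 - 23\right) - 106\right) \left(- \frac{13}{14}\right) = \left(-11 - 106\right) \left(- \frac{13}{14}\right) = \left(-117\right) \left(- \frac{13}{14}\right) = \frac{1521}{14}$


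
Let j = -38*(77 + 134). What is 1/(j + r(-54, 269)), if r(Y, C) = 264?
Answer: -1/7754 ≈ -0.00012897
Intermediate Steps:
j = -8018 (j = -38*211 = -8018)
1/(j + r(-54, 269)) = 1/(-8018 + 264) = 1/(-7754) = -1/7754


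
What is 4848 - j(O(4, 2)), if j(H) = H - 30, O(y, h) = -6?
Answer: 4884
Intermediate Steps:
j(H) = -30 + H
4848 - j(O(4, 2)) = 4848 - (-30 - 6) = 4848 - 1*(-36) = 4848 + 36 = 4884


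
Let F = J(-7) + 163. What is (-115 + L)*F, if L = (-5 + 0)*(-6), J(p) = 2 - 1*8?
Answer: -13345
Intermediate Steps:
J(p) = -6 (J(p) = 2 - 8 = -6)
L = 30 (L = -5*(-6) = 30)
F = 157 (F = -6 + 163 = 157)
(-115 + L)*F = (-115 + 30)*157 = -85*157 = -13345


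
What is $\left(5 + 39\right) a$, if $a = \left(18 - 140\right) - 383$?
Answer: $-22220$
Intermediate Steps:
$a = -505$ ($a = -122 - 383 = -505$)
$\left(5 + 39\right) a = \left(5 + 39\right) \left(-505\right) = 44 \left(-505\right) = -22220$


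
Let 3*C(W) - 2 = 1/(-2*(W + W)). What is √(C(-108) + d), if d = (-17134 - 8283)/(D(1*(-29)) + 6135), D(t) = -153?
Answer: I*√4613783999/35892 ≈ 1.8925*I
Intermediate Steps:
d = -25417/5982 (d = (-17134 - 8283)/(-153 + 6135) = -25417/5982 ≈ -4.2489)
C(W) = ⅔ - 1/(12*W) (C(W) = ⅔ + 1/(3*((-2*(W + W)))) = ⅔ + 1/(3*((-4*W))) = ⅔ + (-1/(4*W))/3 = ⅔ - 1/(12*W))
√(C(-108) + d) = √((1/12)*(-1 + 8*(-108))/(-108) - 25417/5982) = √((1/12)*(-1/108)*(-1 - 864) - 25417/5982) = √((1/12)*(-1/108)*(-865) - 25417/5982) = √(865/1296 - 25417/5982) = √(-4627667/1292112) = I*√4613783999/35892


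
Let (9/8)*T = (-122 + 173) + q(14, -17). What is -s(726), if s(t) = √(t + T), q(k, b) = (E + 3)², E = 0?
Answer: -√7014/3 ≈ -27.917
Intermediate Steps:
q(k, b) = 9 (q(k, b) = (0 + 3)² = 3² = 9)
T = 160/3 (T = 8*((-122 + 173) + 9)/9 = 8*(51 + 9)/9 = (8/9)*60 = 160/3 ≈ 53.333)
s(t) = √(160/3 + t) (s(t) = √(t + 160/3) = √(160/3 + t))
-s(726) = -√(480 + 9*726)/3 = -√(480 + 6534)/3 = -√7014/3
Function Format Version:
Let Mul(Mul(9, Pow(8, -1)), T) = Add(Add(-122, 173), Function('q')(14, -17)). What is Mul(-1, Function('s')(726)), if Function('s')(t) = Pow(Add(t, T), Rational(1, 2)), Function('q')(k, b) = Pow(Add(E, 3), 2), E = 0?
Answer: Mul(Rational(-1, 3), Pow(7014, Rational(1, 2))) ≈ -27.917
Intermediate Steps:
Function('q')(k, b) = 9 (Function('q')(k, b) = Pow(Add(0, 3), 2) = Pow(3, 2) = 9)
T = Rational(160, 3) (T = Mul(Rational(8, 9), Add(Add(-122, 173), 9)) = Mul(Rational(8, 9), Add(51, 9)) = Mul(Rational(8, 9), 60) = Rational(160, 3) ≈ 53.333)
Function('s')(t) = Pow(Add(Rational(160, 3), t), Rational(1, 2)) (Function('s')(t) = Pow(Add(t, Rational(160, 3)), Rational(1, 2)) = Pow(Add(Rational(160, 3), t), Rational(1, 2)))
Mul(-1, Function('s')(726)) = Mul(-1, Mul(Rational(1, 3), Pow(Add(480, Mul(9, 726)), Rational(1, 2)))) = Mul(-1, Mul(Rational(1, 3), Pow(Add(480, 6534), Rational(1, 2)))) = Mul(-1, Mul(Rational(1, 3), Pow(7014, Rational(1, 2)))) = Mul(Rational(-1, 3), Pow(7014, Rational(1, 2)))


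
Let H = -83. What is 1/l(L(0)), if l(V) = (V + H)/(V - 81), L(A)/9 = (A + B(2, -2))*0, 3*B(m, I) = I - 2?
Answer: 81/83 ≈ 0.97590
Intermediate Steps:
B(m, I) = -⅔ + I/3 (B(m, I) = (I - 2)/3 = (-2 + I)/3 = -⅔ + I/3)
L(A) = 0 (L(A) = 9*((A + (-⅔ + (⅓)*(-2)))*0) = 9*((A + (-⅔ - ⅔))*0) = 9*((A - 4/3)*0) = 9*((-4/3 + A)*0) = 9*0 = 0)
l(V) = (-83 + V)/(-81 + V) (l(V) = (V - 83)/(V - 81) = (-83 + V)/(-81 + V))
1/l(L(0)) = 1/((-83 + 0)/(-81 + 0)) = 1/(-83/(-81)) = 1/(-1/81*(-83)) = 1/(83/81) = 81/83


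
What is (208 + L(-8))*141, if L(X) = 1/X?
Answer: 234483/8 ≈ 29310.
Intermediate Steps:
(208 + L(-8))*141 = (208 + 1/(-8))*141 = (208 - ⅛)*141 = (1663/8)*141 = 234483/8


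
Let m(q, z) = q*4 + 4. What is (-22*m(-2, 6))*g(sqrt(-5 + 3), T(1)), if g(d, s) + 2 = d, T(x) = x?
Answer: -176 + 88*I*sqrt(2) ≈ -176.0 + 124.45*I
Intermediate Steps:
g(d, s) = -2 + d
m(q, z) = 4 + 4*q (m(q, z) = 4*q + 4 = 4 + 4*q)
(-22*m(-2, 6))*g(sqrt(-5 + 3), T(1)) = (-22*(4 + 4*(-2)))*(-2 + sqrt(-5 + 3)) = (-22*(4 - 8))*(-2 + sqrt(-2)) = (-22*(-4))*(-2 + I*sqrt(2)) = 88*(-2 + I*sqrt(2)) = -176 + 88*I*sqrt(2)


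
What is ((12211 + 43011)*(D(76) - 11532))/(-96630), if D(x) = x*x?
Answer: 158928916/48315 ≈ 3289.4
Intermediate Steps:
D(x) = x²
((12211 + 43011)*(D(76) - 11532))/(-96630) = ((12211 + 43011)*(76² - 11532))/(-96630) = (55222*(5776 - 11532))*(-1/96630) = (55222*(-5756))*(-1/96630) = -317857832*(-1/96630) = 158928916/48315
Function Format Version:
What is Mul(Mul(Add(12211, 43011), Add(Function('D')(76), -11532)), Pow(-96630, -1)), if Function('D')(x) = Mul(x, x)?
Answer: Rational(158928916, 48315) ≈ 3289.4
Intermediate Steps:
Function('D')(x) = Pow(x, 2)
Mul(Mul(Add(12211, 43011), Add(Function('D')(76), -11532)), Pow(-96630, -1)) = Mul(Mul(Add(12211, 43011), Add(Pow(76, 2), -11532)), Pow(-96630, -1)) = Mul(Mul(55222, Add(5776, -11532)), Rational(-1, 96630)) = Mul(Mul(55222, -5756), Rational(-1, 96630)) = Mul(-317857832, Rational(-1, 96630)) = Rational(158928916, 48315)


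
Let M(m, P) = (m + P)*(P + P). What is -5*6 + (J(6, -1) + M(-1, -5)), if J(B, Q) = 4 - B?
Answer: 28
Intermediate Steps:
M(m, P) = 2*P*(P + m) (M(m, P) = (P + m)*(2*P) = 2*P*(P + m))
-5*6 + (J(6, -1) + M(-1, -5)) = -5*6 + ((4 - 1*6) + 2*(-5)*(-5 - 1)) = -30 + ((4 - 6) + 2*(-5)*(-6)) = -30 + (-2 + 60) = -30 + 58 = 28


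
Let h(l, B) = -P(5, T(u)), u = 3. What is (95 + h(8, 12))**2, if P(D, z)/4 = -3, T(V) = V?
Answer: 11449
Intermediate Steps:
P(D, z) = -12 (P(D, z) = 4*(-3) = -12)
h(l, B) = 12 (h(l, B) = -1*(-12) = 12)
(95 + h(8, 12))**2 = (95 + 12)**2 = 107**2 = 11449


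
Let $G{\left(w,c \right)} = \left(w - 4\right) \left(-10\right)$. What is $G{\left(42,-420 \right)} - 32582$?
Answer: $-32962$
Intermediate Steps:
$G{\left(w,c \right)} = 40 - 10 w$ ($G{\left(w,c \right)} = \left(-4 + w\right) \left(-10\right) = 40 - 10 w$)
$G{\left(42,-420 \right)} - 32582 = \left(40 - 420\right) - 32582 = -380 - 32582 = -32962$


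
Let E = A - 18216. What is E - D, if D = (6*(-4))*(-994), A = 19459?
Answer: -22613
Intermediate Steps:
E = 1243 (E = 19459 - 18216 = 1243)
D = 23856 (D = -24*(-994) = 23856)
E - D = 1243 - 1*23856 = 1243 - 23856 = -22613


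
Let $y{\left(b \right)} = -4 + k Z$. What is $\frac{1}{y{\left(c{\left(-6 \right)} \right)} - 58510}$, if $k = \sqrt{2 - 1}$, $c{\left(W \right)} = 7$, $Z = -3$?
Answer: $- \frac{1}{58517} \approx -1.7089 \cdot 10^{-5}$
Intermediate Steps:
$k = 1$ ($k = \sqrt{1} = 1$)
$y{\left(b \right)} = -7$ ($y{\left(b \right)} = -4 + 1 \left(-3\right) = -4 - 3 = -7$)
$\frac{1}{y{\left(c{\left(-6 \right)} \right)} - 58510} = \frac{1}{-7 - 58510} = \frac{1}{-58517} = - \frac{1}{58517}$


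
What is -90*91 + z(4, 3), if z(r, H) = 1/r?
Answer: -32759/4 ≈ -8189.8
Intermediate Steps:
-90*91 + z(4, 3) = -90*91 + 1/4 = -8190 + 1/4 = -32759/4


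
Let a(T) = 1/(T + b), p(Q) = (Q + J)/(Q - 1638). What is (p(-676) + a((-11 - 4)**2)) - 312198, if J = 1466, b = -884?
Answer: -238039685136/762463 ≈ -3.1220e+5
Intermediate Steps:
p(Q) = (1466 + Q)/(-1638 + Q) (p(Q) = (Q + 1466)/(Q - 1638) = (1466 + Q)/(-1638 + Q))
a(T) = 1/(-884 + T) (a(T) = 1/(T - 884) = 1/(-884 + T))
(p(-676) + a((-11 - 4)**2)) - 312198 = ((1466 - 676)/(-1638 - 676) + 1/(-884 + (-11 - 4)**2)) - 312198 = (790/(-2314) + 1/(-884 + (-15)**2)) - 312198 = (-1/2314*790 + 1/(-884 + 225)) - 312198 = (-395/1157 + 1/(-659)) - 312198 = (-395/1157 - 1/659) - 312198 = -261462/762463 - 312198 = -238039685136/762463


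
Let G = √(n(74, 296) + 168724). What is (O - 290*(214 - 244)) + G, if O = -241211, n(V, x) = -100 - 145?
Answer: -232511 + √168479 ≈ -2.3210e+5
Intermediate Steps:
n(V, x) = -245
G = √168479 (G = √(-245 + 168724) = √168479 ≈ 410.46)
(O - 290*(214 - 244)) + G = (-241211 - 290*(214 - 244)) + √168479 = (-241211 - 290*(-30)) + √168479 = (-241211 + 8700) + √168479 = -232511 + √168479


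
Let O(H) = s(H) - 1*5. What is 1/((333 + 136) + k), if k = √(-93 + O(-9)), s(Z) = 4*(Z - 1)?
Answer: 469/220099 - I*√138/220099 ≈ 0.0021309 - 5.3373e-5*I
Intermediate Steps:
s(Z) = -4 + 4*Z (s(Z) = 4*(-1 + Z) = -4 + 4*Z)
O(H) = -9 + 4*H (O(H) = (-4 + 4*H) - 1*5 = (-4 + 4*H) - 5 = -9 + 4*H)
k = I*√138 (k = √(-93 + (-9 + 4*(-9))) = √(-93 + (-9 - 36)) = √(-93 - 45) = √(-138) = I*√138 ≈ 11.747*I)
1/((333 + 136) + k) = 1/((333 + 136) + I*√138) = 1/(469 + I*√138)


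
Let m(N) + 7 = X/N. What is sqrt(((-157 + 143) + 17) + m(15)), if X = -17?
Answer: I*sqrt(1155)/15 ≈ 2.2657*I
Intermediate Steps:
m(N) = -7 - 17/N
sqrt(((-157 + 143) + 17) + m(15)) = sqrt(((-157 + 143) + 17) + (-7 - 17/15)) = sqrt((-14 + 17) + (-7 - 17*1/15)) = sqrt(3 + (-7 - 17/15)) = sqrt(3 - 122/15) = sqrt(-77/15) = I*sqrt(1155)/15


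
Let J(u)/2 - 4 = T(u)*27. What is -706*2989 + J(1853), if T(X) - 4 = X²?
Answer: 183304876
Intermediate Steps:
T(X) = 4 + X²
J(u) = 224 + 54*u² (J(u) = 8 + 2*((4 + u²)*27) = 8 + 2*(108 + 27*u²) = 8 + (216 + 54*u²) = 224 + 54*u²)
-706*2989 + J(1853) = -706*2989 + (224 + 54*1853²) = -2110234 + (224 + 54*3433609) = -2110234 + (224 + 185414886) = -2110234 + 185415110 = 183304876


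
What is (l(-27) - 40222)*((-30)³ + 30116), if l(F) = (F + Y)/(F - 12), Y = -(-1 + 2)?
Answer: -4887851080/39 ≈ -1.2533e+8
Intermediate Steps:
Y = -1 (Y = -1*1 = -1)
l(F) = (-1 + F)/(-12 + F) (l(F) = (F - 1)/(F - 12) = (-1 + F)/(-12 + F))
(l(-27) - 40222)*((-30)³ + 30116) = ((-1 - 27)/(-12 - 27) - 40222)*((-30)³ + 30116) = (-28/(-39) - 40222)*(-27000 + 30116) = (-1/39*(-28) - 40222)*3116 = (28/39 - 40222)*3116 = -1568630/39*3116 = -4887851080/39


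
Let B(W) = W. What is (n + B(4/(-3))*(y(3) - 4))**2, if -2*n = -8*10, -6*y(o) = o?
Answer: 2116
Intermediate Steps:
y(o) = -o/6
n = 40 (n = -(-4)*10 = -1/2*(-80) = 40)
(n + B(4/(-3))*(y(3) - 4))**2 = (40 + (4/(-3))*(-1/6*3 - 4))**2 = (40 + (4*(-1/3))*(-1/2 - 4))**2 = (40 - 4/3*(-9/2))**2 = (40 + 6)**2 = 46**2 = 2116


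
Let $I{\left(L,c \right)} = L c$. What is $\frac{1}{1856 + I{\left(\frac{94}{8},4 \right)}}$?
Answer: $\frac{1}{1903} \approx 0.00052549$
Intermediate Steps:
$\frac{1}{1856 + I{\left(\frac{94}{8},4 \right)}} = \frac{1}{1856 + \frac{94}{8} \cdot 4} = \frac{1}{1856 + 94 \cdot \frac{1}{8} \cdot 4} = \frac{1}{1856 + \frac{47}{4} \cdot 4} = \frac{1}{1856 + 47} = \frac{1}{1903}$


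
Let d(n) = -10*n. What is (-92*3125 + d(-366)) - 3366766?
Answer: -3650606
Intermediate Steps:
(-92*3125 + d(-366)) - 3366766 = (-92*3125 - 10*(-366)) - 3366766 = (-287500 + 3660) - 3366766 = -283840 - 3366766 = -3650606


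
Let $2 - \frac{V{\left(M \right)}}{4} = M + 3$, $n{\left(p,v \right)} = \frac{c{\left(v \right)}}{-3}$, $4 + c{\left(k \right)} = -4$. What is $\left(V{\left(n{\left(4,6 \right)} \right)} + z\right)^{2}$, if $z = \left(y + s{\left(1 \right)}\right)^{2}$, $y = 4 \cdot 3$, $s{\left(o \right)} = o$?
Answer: $\frac{214369}{9} \approx 23819.0$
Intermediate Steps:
$c{\left(k \right)} = -8$ ($c{\left(k \right)} = -4 - 4 = -8$)
$y = 12$
$n{\left(p,v \right)} = \frac{8}{3}$ ($n{\left(p,v \right)} = - \frac{8}{-3} = \left(-8\right) \left(- \frac{1}{3}\right) = \frac{8}{3}$)
$V{\left(M \right)} = -4 - 4 M$ ($V{\left(M \right)} = 8 - 4 \left(M + 3\right) = 8 - 4 \left(3 + M\right) = 8 - \left(12 + 4 M\right) = -4 - 4 M$)
$z = 169$ ($z = \left(12 + 1\right)^{2} = 13^{2} = 169$)
$\left(V{\left(n{\left(4,6 \right)} \right)} + z\right)^{2} = \left(\left(-4 - \frac{32}{3}\right) + 169\right)^{2} = \left(- \frac{44}{3} + 169\right)^{2} = \left(\frac{463}{3}\right)^{2} = \frac{214369}{9}$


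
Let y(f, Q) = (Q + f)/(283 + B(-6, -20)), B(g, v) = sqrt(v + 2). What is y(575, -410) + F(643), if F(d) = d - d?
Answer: 46695/80107 - 495*I*sqrt(2)/80107 ≈ 0.58291 - 0.0087388*I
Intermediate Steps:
B(g, v) = sqrt(2 + v)
y(f, Q) = (Q + f)/(283 + 3*I*sqrt(2)) (y(f, Q) = (Q + f)/(283 + sqrt(2 - 20)) = (Q + f)/(283 + sqrt(-18)) = (Q + f)/(283 + 3*I*sqrt(2)))
F(d) = 0
y(575, -410) + F(643) = (-410 + 575)/(283 + 3*I*sqrt(2)) + 0 = 165/(283 + 3*I*sqrt(2)) + 0 = 165/(283 + 3*I*sqrt(2))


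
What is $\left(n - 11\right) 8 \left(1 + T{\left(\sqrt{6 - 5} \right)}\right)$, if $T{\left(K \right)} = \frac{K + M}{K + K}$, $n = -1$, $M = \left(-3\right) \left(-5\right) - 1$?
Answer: $-816$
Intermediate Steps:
$M = 14$ ($M = 15 - 1 = 14$)
$T{\left(K \right)} = \frac{14 + K}{2 K}$ ($T{\left(K \right)} = \frac{K + 14}{K + K} = \frac{14 + K}{2 K}$)
$\left(n - 11\right) 8 \left(1 + T{\left(\sqrt{6 - 5} \right)}\right) = \left(-1 - 11\right) 8 \left(1 + \frac{14 + \sqrt{6 - 5}}{2 \sqrt{6 - 5}}\right) = \left(-12\right) 8 \left(1 + \frac{14 + \sqrt{1}}{2 \sqrt{1}}\right) = - 96 \left(1 + \frac{14 + 1}{2 \cdot 1}\right) = - 96 \left(1 + \frac{1}{2} \cdot 1 \cdot 15\right) = - 96 \left(1 + \frac{15}{2}\right) = \left(-96\right) \frac{17}{2} = -816$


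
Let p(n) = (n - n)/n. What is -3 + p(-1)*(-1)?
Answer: -3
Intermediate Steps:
p(n) = 0 (p(n) = 0/n = 0)
-3 + p(-1)*(-1) = -3 + 0*(-1) = -3 + 0 = -3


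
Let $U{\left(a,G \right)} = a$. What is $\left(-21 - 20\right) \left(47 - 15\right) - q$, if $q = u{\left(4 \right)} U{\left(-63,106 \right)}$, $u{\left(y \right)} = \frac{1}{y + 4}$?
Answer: $- \frac{10433}{8} \approx -1304.1$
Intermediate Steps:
$u{\left(y \right)} = \frac{1}{4 + y}$
$q = - \frac{63}{8}$ ($q = \frac{1}{4 + 4} \left(-63\right) = \frac{1}{8} \left(-63\right) = - \frac{63}{8} \approx -7.875$)
$\left(-21 - 20\right) \left(47 - 15\right) - q = \left(-21 - 20\right) \left(47 - 15\right) - - \frac{63}{8} = \left(-21 - 20\right) 32 + \frac{63}{8} = \left(-41\right) 32 + \frac{63}{8} = -1312 + \frac{63}{8} = - \frac{10433}{8}$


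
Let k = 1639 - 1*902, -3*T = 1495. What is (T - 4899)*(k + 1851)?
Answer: -41904896/3 ≈ -1.3968e+7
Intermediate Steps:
T = -1495/3 (T = -⅓*1495 = -1495/3 ≈ -498.33)
k = 737 (k = 1639 - 902 = 737)
(T - 4899)*(k + 1851) = (-1495/3 - 4899)*(737 + 1851) = -16192/3*2588 = -41904896/3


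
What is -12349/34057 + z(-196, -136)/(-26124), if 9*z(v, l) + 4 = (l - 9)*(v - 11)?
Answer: -3925532111/8007345612 ≈ -0.49024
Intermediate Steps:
z(v, l) = -4/9 + (-11 + v)*(-9 + l)/9 (z(v, l) = -4/9 + ((l - 9)*(v - 11))/9 = -4/9 + ((-9 + l)*(-11 + v))/9 = -4/9 + ((-11 + v)*(-9 + l))/9 = -4/9 + (-11 + v)*(-9 + l)/9)
-12349/34057 + z(-196, -136)/(-26124) = -12349/34057 + (95/9 - 1*(-196) - 11/9*(-136) + (1/9)*(-136)*(-196))/(-26124) = -12349*1/34057 + (95/9 + 196 + 1496/9 + 26656/9)*(-1/26124) = -12349/34057 + (30011/9)*(-1/26124) = -12349/34057 - 30011/235116 = -3925532111/8007345612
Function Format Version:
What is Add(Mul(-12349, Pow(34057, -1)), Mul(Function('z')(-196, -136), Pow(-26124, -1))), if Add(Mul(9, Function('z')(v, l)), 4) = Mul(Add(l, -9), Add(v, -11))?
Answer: Rational(-3925532111, 8007345612) ≈ -0.49024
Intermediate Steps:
Function('z')(v, l) = Add(Rational(-4, 9), Mul(Rational(1, 9), Add(-11, v), Add(-9, l))) (Function('z')(v, l) = Add(Rational(-4, 9), Mul(Rational(1, 9), Mul(Add(l, -9), Add(v, -11)))) = Add(Rational(-4, 9), Mul(Rational(1, 9), Mul(Add(-9, l), Add(-11, v)))) = Add(Rational(-4, 9), Mul(Rational(1, 9), Mul(Add(-11, v), Add(-9, l)))) = Add(Rational(-4, 9), Mul(Rational(1, 9), Add(-11, v), Add(-9, l))))
Add(Mul(-12349, Pow(34057, -1)), Mul(Function('z')(-196, -136), Pow(-26124, -1))) = Add(Mul(-12349, Pow(34057, -1)), Mul(Add(Rational(95, 9), Mul(-1, -196), Mul(Rational(-11, 9), -136), Mul(Rational(1, 9), -136, -196)), Pow(-26124, -1))) = Add(Mul(-12349, Rational(1, 34057)), Mul(Add(Rational(95, 9), 196, Rational(1496, 9), Rational(26656, 9)), Rational(-1, 26124))) = Add(Rational(-12349, 34057), Mul(Rational(30011, 9), Rational(-1, 26124))) = Add(Rational(-12349, 34057), Rational(-30011, 235116)) = Rational(-3925532111, 8007345612)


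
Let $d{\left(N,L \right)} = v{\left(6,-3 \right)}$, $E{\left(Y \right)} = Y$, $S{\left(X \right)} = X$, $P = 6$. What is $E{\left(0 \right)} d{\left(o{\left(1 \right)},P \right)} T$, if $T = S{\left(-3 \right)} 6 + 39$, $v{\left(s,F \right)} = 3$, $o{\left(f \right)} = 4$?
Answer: $0$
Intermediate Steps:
$d{\left(N,L \right)} = 3$
$T = 21$ ($T = \left(-3\right) 6 + 39 = -18 + 39 = 21$)
$E{\left(0 \right)} d{\left(o{\left(1 \right)},P \right)} T = 0 \cdot 3 \cdot 21 = 0 \cdot 21 = 0$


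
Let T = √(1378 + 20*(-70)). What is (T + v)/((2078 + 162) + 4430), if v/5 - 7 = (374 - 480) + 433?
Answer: 167/667 + I*√22/6670 ≈ 0.25037 + 0.00070321*I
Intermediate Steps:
T = I*√22 (T = √(1378 - 1400) = √(-22) = I*√22 ≈ 4.6904*I)
v = 1670 (v = 35 + 5*((374 - 480) + 433) = 35 + 5*(-106 + 433) = 35 + 5*327 = 35 + 1635 = 1670)
(T + v)/((2078 + 162) + 4430) = (I*√22 + 1670)/((2078 + 162) + 4430) = (1670 + I*√22)/(2240 + 4430) = (1670 + I*√22)/6670 = (1670 + I*√22)*(1/6670) = 167/667 + I*√22/6670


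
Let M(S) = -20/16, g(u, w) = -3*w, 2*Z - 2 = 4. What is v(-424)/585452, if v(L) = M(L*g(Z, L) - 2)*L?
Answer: 265/292726 ≈ 0.00090528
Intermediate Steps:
Z = 3 (Z = 1 + (½)*4 = 1 + 2 = 3)
M(S) = -5/4 (M(S) = -20*1/16 = -5/4)
v(L) = -5*L/4
v(-424)/585452 = -5/4*(-424)/585452 = 530*(1/585452) = 265/292726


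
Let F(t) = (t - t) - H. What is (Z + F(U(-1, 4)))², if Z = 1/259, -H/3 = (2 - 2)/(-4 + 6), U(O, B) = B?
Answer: 1/67081 ≈ 1.4907e-5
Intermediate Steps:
H = 0 (H = -3*(2 - 2)/(-4 + 6) = -0/2 = -3*0 = 0)
Z = 1/259 ≈ 0.0038610
F(t) = 0 (F(t) = (t - t) - 1*0 = 0 + 0 = 0)
(Z + F(U(-1, 4)))² = (1/259 + 0)² = (1/259)² = 1/67081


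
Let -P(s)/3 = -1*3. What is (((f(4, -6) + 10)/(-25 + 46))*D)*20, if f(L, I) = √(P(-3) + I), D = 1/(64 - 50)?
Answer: 100/147 + 10*√3/147 ≈ 0.79810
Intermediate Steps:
P(s) = 9 (P(s) = -(-3)*3 = -3*(-3) = 9)
D = 1/14 ≈ 0.071429
f(L, I) = √(9 + I)
(((f(4, -6) + 10)/(-25 + 46))*D)*20 = (((√(9 - 6) + 10)/(-25 + 46))*(1/14))*20 = (((√3 + 10)/21)*(1/14))*20 = (((10 + √3)*(1/21))*(1/14))*20 = ((10/21 + √3/21)*(1/14))*20 = (5/147 + √3/294)*20 = 100/147 + 10*√3/147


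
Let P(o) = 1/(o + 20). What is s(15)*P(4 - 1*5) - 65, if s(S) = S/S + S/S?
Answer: -1233/19 ≈ -64.895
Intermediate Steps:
P(o) = 1/(20 + o)
s(S) = 2 (s(S) = 1 + 1 = 2)
s(15)*P(4 - 1*5) - 65 = 2/(20 + (4 - 1*5)) - 65 = 2/(20 + (4 - 5)) - 65 = 2/(20 - 1) - 65 = 2/19 - 65 = -1233/19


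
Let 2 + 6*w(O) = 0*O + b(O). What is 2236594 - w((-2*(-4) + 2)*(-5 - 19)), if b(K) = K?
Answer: 6709903/3 ≈ 2.2366e+6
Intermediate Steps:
w(O) = -1/3 + O/6 (w(O) = -1/3 + (0*O + O)/6 = -1/3 + (0 + O)/6 = -1/3 + O/6)
2236594 - w((-2*(-4) + 2)*(-5 - 19)) = 2236594 - (-1/3 + ((-2*(-4) + 2)*(-5 - 19))/6) = 2236594 - (-1/3 + ((8 + 2)*(-24))/6) = 2236594 - (-1/3 + (10*(-24))/6) = 2236594 - (-1/3 + (1/6)*(-240)) = 2236594 - (-1/3 - 40) = 2236594 - 1*(-121/3) = 2236594 + 121/3 = 6709903/3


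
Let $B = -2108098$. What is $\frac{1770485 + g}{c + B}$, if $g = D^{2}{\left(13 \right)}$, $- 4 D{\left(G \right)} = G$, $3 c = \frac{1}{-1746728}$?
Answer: $- \frac{18555445037367}{22093642820066} \approx -0.83985$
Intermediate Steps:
$c = - \frac{1}{5240184}$ ($c = \frac{1}{3 \left(-1746728\right)} = \frac{1}{3} \left(- \frac{1}{1746728}\right) = - \frac{1}{5240184} \approx -1.9083 \cdot 10^{-7}$)
$D{\left(G \right)} = - \frac{G}{4}$
$g = \frac{169}{16}$ ($g = \left(\left(- \frac{1}{4}\right) 13\right)^{2} = \left(- \frac{13}{4}\right)^{2} = \frac{169}{16} \approx 10.563$)
$\frac{1770485 + g}{c + B} = \frac{1770485 + \frac{169}{16}}{- \frac{1}{5240184} - 2108098} = \frac{28327929}{16 \left(- \frac{11046821410033}{5240184}\right)} = \frac{28327929}{16} \left(- \frac{5240184}{11046821410033}\right) = - \frac{18555445037367}{22093642820066}$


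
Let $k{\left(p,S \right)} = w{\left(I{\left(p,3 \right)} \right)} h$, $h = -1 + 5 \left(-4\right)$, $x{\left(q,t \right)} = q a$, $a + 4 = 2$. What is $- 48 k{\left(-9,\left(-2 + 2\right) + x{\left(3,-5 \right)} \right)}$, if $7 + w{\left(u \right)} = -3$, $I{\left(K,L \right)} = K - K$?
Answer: $-10080$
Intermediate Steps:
$a = -2$ ($a = -4 + 2 = -2$)
$I{\left(K,L \right)} = 0$
$w{\left(u \right)} = -10$ ($w{\left(u \right)} = -7 - 3 = -10$)
$x{\left(q,t \right)} = - 2 q$ ($x{\left(q,t \right)} = q \left(-2\right) = - 2 q$)
$h = -21$ ($h = -1 - 20 = -21$)
$k{\left(p,S \right)} = 210$ ($k{\left(p,S \right)} = \left(-10\right) \left(-21\right) = 210$)
$- 48 k{\left(-9,\left(-2 + 2\right) + x{\left(3,-5 \right)} \right)} = \left(-48\right) 210 = -10080$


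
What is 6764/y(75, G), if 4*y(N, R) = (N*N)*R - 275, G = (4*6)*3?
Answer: 27056/404725 ≈ 0.066850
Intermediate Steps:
G = 72 (G = 24*3 = 72)
y(N, R) = -275/4 + R*N**2/4 (y(N, R) = ((N*N)*R - 275)/4 = (N**2*R - 275)/4 = (R*N**2 - 275)/4 = (-275 + R*N**2)/4 = -275/4 + R*N**2/4)
6764/y(75, G) = 6764/(-275/4 + (1/4)*72*75**2) = 6764/(-275/4 + (1/4)*72*5625) = 6764/(-275/4 + 101250) = 6764/(404725/4) = 6764*(4/404725) = 27056/404725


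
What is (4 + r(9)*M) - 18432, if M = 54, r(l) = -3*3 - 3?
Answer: -19076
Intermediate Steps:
r(l) = -12 (r(l) = -9 - 3 = -12)
(4 + r(9)*M) - 18432 = (4 - 12*54) - 18432 = (4 - 648) - 18432 = -644 - 18432 = -19076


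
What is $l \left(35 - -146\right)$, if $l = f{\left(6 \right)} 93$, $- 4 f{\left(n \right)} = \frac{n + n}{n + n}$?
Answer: $- \frac{16833}{4} \approx -4208.3$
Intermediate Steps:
$f{\left(n \right)} = - \frac{1}{4}$ ($f{\left(n \right)} = - \frac{\left(n + n\right) \frac{1}{n + n}}{4} = - \frac{2 n \frac{1}{2 n}}{4} = \left(- \frac{1}{4}\right) 1 = - \frac{1}{4}$)
$l = - \frac{93}{4}$ ($l = \left(- \frac{1}{4}\right) 93 = - \frac{93}{4} \approx -23.25$)
$l \left(35 - -146\right) = - \frac{93 \left(35 - -146\right)}{4} = - \frac{93 \left(35 + 146\right)}{4} = \left(- \frac{93}{4}\right) 181 = - \frac{16833}{4}$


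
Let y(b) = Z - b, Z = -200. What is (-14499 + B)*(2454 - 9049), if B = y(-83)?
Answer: 96392520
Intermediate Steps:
y(b) = -200 - b
B = -117 (B = -200 - 1*(-83) = -200 + 83 = -117)
(-14499 + B)*(2454 - 9049) = (-14499 - 117)*(2454 - 9049) = -14616*(-6595) = 96392520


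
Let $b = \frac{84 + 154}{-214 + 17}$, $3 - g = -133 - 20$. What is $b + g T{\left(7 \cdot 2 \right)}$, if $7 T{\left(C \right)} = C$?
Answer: $\frac{61226}{197} \approx 310.79$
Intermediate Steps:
$T{\left(C \right)} = \frac{C}{7}$
$g = 156$ ($g = 3 - \left(-133 - 20\right) = 3 - -153 = 3 + 153 = 156$)
$b = - \frac{238}{197}$ ($b = \frac{238}{-197} = 238 \left(- \frac{1}{197}\right) = - \frac{238}{197} \approx -1.2081$)
$b + g T{\left(7 \cdot 2 \right)} = - \frac{238}{197} + 156 \frac{7 \cdot 2}{7} = - \frac{238}{197} + 156 \cdot \frac{1}{7} \cdot 14 = - \frac{238}{197} + 156 \cdot 2 = - \frac{238}{197} + 312 = \frac{61226}{197}$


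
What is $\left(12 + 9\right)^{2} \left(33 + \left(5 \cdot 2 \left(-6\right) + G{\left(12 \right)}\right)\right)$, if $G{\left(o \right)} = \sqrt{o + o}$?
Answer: $-11907 + 882 \sqrt{6} \approx -9746.5$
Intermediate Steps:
$G{\left(o \right)} = \sqrt{2} \sqrt{o}$ ($G{\left(o \right)} = \sqrt{2 o} = \sqrt{2} \sqrt{o}$)
$\left(12 + 9\right)^{2} \left(33 + \left(5 \cdot 2 \left(-6\right) + G{\left(12 \right)}\right)\right) = \left(12 + 9\right)^{2} \left(33 + \left(5 \cdot 2 \left(-6\right) + \sqrt{2} \sqrt{12}\right)\right) = 21^{2} \left(33 + \left(10 \left(-6\right) + \sqrt{2} \cdot 2 \sqrt{3}\right)\right) = 441 \left(33 - \left(60 - 2 \sqrt{6}\right)\right) = 441 \left(-27 + 2 \sqrt{6}\right) = -11907 + 882 \sqrt{6}$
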